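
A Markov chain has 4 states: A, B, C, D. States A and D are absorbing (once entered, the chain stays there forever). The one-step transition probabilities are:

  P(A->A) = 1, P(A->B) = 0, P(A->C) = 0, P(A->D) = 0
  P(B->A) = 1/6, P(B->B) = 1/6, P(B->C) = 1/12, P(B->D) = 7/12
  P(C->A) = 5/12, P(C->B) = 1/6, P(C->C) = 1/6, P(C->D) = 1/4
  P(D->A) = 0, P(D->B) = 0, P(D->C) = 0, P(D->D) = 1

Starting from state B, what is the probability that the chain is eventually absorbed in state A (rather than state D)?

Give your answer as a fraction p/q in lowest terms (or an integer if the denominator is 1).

Answer: 25/98

Derivation:
Let a_i = P(absorbed in A | start in state i).
Boundary conditions: a_A = 1, a_D = 0.
For each transient state i, a_i = sum_j P(i->j) * a_j:
  a_B = 1/6*a_A + 1/6*a_B + 1/12*a_C + 7/12*a_D
  a_C = 5/12*a_A + 1/6*a_B + 1/6*a_C + 1/4*a_D

Substituting a_A = 1 and a_D = 0, rearrange to (I - Q) a = r where r[i] = P(i -> A):
  [5/6, -1/12] . (a_B, a_C) = 1/6
  [-1/6, 5/6] . (a_B, a_C) = 5/12

Solving yields:
  a_B = 25/98
  a_C = 27/49

Starting state is B, so the absorption probability is a_B = 25/98.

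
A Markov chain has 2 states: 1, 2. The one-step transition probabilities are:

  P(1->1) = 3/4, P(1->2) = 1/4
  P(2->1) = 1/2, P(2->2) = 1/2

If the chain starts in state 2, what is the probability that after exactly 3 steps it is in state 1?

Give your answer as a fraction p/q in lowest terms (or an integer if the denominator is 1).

Computing P^3 by repeated multiplication:
P^1 =
  1: [3/4, 1/4]
  2: [1/2, 1/2]
P^2 =
  1: [11/16, 5/16]
  2: [5/8, 3/8]
P^3 =
  1: [43/64, 21/64]
  2: [21/32, 11/32]

(P^3)[2 -> 1] = 21/32

Answer: 21/32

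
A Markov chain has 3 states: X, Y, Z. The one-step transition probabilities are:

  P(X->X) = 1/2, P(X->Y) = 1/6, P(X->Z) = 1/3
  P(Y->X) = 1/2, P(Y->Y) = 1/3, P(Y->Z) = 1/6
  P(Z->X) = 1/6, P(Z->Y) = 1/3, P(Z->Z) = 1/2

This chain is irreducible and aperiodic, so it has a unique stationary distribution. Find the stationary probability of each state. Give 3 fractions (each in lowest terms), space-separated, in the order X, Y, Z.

Answer: 5/13 7/26 9/26

Derivation:
The stationary distribution satisfies pi = pi * P, i.e.:
  pi_X = 1/2*pi_X + 1/2*pi_Y + 1/6*pi_Z
  pi_Y = 1/6*pi_X + 1/3*pi_Y + 1/3*pi_Z
  pi_Z = 1/3*pi_X + 1/6*pi_Y + 1/2*pi_Z
with normalization: pi_X + pi_Y + pi_Z = 1.

Using the first 2 balance equations plus normalization, the linear system A*pi = b is:
  [-1/2, 1/2, 1/6] . pi = 0
  [1/6, -2/3, 1/3] . pi = 0
  [1, 1, 1] . pi = 1

Solving yields:
  pi_X = 5/13
  pi_Y = 7/26
  pi_Z = 9/26

Verification (pi * P):
  5/13*1/2 + 7/26*1/2 + 9/26*1/6 = 5/13 = pi_X  (ok)
  5/13*1/6 + 7/26*1/3 + 9/26*1/3 = 7/26 = pi_Y  (ok)
  5/13*1/3 + 7/26*1/6 + 9/26*1/2 = 9/26 = pi_Z  (ok)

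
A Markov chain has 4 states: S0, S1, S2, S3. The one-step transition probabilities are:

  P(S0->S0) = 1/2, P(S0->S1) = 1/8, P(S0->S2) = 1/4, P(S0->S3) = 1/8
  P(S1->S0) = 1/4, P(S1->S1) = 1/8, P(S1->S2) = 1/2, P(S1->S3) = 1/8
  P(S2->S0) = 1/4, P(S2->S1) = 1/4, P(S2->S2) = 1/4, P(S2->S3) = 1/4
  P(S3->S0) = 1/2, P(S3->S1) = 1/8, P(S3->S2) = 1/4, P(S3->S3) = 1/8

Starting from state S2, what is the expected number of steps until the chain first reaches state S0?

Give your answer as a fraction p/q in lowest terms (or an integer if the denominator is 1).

Answer: 10/3

Derivation:
Let h_i = expected steps to first reach S0 from state i.
Boundary: h_S0 = 0.
First-step equations for the other states:
  h_S1 = 1 + 1/4*h_S0 + 1/8*h_S1 + 1/2*h_S2 + 1/8*h_S3
  h_S2 = 1 + 1/4*h_S0 + 1/4*h_S1 + 1/4*h_S2 + 1/4*h_S3
  h_S3 = 1 + 1/2*h_S0 + 1/8*h_S1 + 1/4*h_S2 + 1/8*h_S3

Substituting h_S0 = 0 and rearranging gives the linear system (I - Q) h = 1:
  [7/8, -1/2, -1/8] . (h_S1, h_S2, h_S3) = 1
  [-1/4, 3/4, -1/4] . (h_S1, h_S2, h_S3) = 1
  [-1/8, -1/4, 7/8] . (h_S1, h_S2, h_S3) = 1

Solving yields:
  h_S1 = 41/12
  h_S2 = 10/3
  h_S3 = 31/12

Starting state is S2, so the expected hitting time is h_S2 = 10/3.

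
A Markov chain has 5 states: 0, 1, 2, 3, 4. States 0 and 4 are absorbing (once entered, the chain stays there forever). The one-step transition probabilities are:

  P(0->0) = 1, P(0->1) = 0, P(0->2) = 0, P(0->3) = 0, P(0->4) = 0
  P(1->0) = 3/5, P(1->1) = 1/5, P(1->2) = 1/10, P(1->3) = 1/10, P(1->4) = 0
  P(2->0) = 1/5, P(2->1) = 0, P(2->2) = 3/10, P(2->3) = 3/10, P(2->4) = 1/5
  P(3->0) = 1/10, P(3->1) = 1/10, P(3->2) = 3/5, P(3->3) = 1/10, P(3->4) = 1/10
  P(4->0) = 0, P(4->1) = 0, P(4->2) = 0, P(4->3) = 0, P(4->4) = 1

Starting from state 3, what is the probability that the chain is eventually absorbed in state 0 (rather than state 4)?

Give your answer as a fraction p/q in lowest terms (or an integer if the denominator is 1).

Answer: 14/25

Derivation:
Let a_i = P(absorbed in 0 | start in state i).
Boundary conditions: a_0 = 1, a_4 = 0.
For each transient state i, a_i = sum_j P(i->j) * a_j:
  a_1 = 3/5*a_0 + 1/5*a_1 + 1/10*a_2 + 1/10*a_3 + 0*a_4
  a_2 = 1/5*a_0 + 0*a_1 + 3/10*a_2 + 3/10*a_3 + 1/5*a_4
  a_3 = 1/10*a_0 + 1/10*a_1 + 3/5*a_2 + 1/10*a_3 + 1/10*a_4

Substituting a_0 = 1 and a_4 = 0, rearrange to (I - Q) a = r where r[i] = P(i -> 0):
  [4/5, -1/10, -1/10] . (a_1, a_2, a_3) = 3/5
  [0, 7/10, -3/10] . (a_1, a_2, a_3) = 1/5
  [-1/10, -3/5, 9/10] . (a_1, a_2, a_3) = 1/10

Solving yields:
  a_1 = 31/35
  a_2 = 92/175
  a_3 = 14/25

Starting state is 3, so the absorption probability is a_3 = 14/25.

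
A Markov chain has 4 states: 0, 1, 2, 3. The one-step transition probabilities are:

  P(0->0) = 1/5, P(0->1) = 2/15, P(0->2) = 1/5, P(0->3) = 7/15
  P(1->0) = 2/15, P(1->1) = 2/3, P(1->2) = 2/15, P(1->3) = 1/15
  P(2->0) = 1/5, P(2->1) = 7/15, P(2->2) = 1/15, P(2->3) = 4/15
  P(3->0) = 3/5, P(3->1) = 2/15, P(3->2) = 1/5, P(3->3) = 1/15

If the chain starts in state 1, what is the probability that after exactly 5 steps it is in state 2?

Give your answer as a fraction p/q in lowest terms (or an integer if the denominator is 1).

Answer: 114992/759375

Derivation:
Computing P^5 by repeated multiplication:
P^1 =
  0: [1/5, 2/15, 1/5, 7/15]
  1: [2/15, 2/3, 2/15, 1/15]
  2: [1/5, 7/15, 1/15, 4/15]
  3: [3/5, 2/15, 1/5, 1/15]
P^2 =
  0: [17/45, 61/225, 37/225, 14/75]
  1: [41/225, 8/15, 31/225, 11/75]
  2: [62/225, 91/225, 4/25, 4/25]
  3: [49/225, 61/225, 37/225, 26/75]
P^3 =
  0: [866/3375, 1123/3375, 4/25, 94/375]
  1: [251/1125, 313/675, 493/3375, 188/1125]
  2: [32/135, 1358/3375, 512/3375, 47/225]
  3: [1082/3375, 1123/3375, 4/25, 14/75]
P^4 =
  0: [14078/50625, 18434/50625, 7922/50625, 3397/16875]
  1: [11944/50625, 161/375, 7574/50625, 3124/16875]
  2: [12997/50625, 20174/50625, 2581/16875, 1079/5625]
  3: [12782/50625, 18434/50625, 7922/50625, 3829/16875]
P^5 =
  0: [194587/759375, 288332/759375, 39199/253125, 17651/84375]
  1: [20708/84375, 2504/6075, 114992/759375, 48337/253125]
  2: [189967/759375, 301357/759375, 23243/151875, 50612/253125]
  3: [202363/759375, 288332/759375, 39199/253125, 16787/84375]

(P^5)[1 -> 2] = 114992/759375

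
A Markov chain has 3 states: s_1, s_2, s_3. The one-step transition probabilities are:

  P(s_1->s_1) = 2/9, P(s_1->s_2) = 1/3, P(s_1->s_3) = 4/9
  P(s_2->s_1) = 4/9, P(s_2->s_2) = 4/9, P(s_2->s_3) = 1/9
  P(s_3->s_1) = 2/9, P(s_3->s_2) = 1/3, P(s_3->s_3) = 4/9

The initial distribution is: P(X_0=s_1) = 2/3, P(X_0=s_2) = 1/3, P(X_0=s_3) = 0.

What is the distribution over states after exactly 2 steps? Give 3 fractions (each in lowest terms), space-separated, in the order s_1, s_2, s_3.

Propagating the distribution step by step (d_{t+1} = d_t * P):
d_0 = (s_1=2/3, s_2=1/3, s_3=0)
  d_1[s_1] = 2/3*2/9 + 1/3*4/9 + 0*2/9 = 8/27
  d_1[s_2] = 2/3*1/3 + 1/3*4/9 + 0*1/3 = 10/27
  d_1[s_3] = 2/3*4/9 + 1/3*1/9 + 0*4/9 = 1/3
d_1 = (s_1=8/27, s_2=10/27, s_3=1/3)
  d_2[s_1] = 8/27*2/9 + 10/27*4/9 + 1/3*2/9 = 74/243
  d_2[s_2] = 8/27*1/3 + 10/27*4/9 + 1/3*1/3 = 91/243
  d_2[s_3] = 8/27*4/9 + 10/27*1/9 + 1/3*4/9 = 26/81
d_2 = (s_1=74/243, s_2=91/243, s_3=26/81)

Answer: 74/243 91/243 26/81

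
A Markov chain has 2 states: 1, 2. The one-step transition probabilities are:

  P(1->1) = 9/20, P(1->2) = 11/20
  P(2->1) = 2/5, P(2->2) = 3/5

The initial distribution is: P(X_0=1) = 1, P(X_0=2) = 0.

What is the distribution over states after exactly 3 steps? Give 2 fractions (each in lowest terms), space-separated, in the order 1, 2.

Answer: 3369/8000 4631/8000

Derivation:
Propagating the distribution step by step (d_{t+1} = d_t * P):
d_0 = (1=1, 2=0)
  d_1[1] = 1*9/20 + 0*2/5 = 9/20
  d_1[2] = 1*11/20 + 0*3/5 = 11/20
d_1 = (1=9/20, 2=11/20)
  d_2[1] = 9/20*9/20 + 11/20*2/5 = 169/400
  d_2[2] = 9/20*11/20 + 11/20*3/5 = 231/400
d_2 = (1=169/400, 2=231/400)
  d_3[1] = 169/400*9/20 + 231/400*2/5 = 3369/8000
  d_3[2] = 169/400*11/20 + 231/400*3/5 = 4631/8000
d_3 = (1=3369/8000, 2=4631/8000)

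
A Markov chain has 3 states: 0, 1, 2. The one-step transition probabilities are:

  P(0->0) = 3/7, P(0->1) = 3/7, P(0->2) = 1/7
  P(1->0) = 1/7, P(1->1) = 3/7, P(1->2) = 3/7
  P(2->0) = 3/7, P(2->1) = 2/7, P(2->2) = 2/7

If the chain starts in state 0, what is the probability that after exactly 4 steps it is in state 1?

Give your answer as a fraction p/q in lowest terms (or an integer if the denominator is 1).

Computing P^4 by repeated multiplication:
P^1 =
  0: [3/7, 3/7, 1/7]
  1: [1/7, 3/7, 3/7]
  2: [3/7, 2/7, 2/7]
P^2 =
  0: [15/49, 20/49, 2/7]
  1: [15/49, 18/49, 16/49]
  2: [17/49, 19/49, 13/49]
P^3 =
  0: [107/343, 19/49, 103/343]
  1: [111/343, 131/343, 101/343]
  2: [109/343, 134/343, 100/343]
P^4 =
  0: [109/343, 926/2401, 712/2401]
  1: [767/2401, 928/2401, 706/2401]
  2: [761/2401, 929/2401, 711/2401]

(P^4)[0 -> 1] = 926/2401

Answer: 926/2401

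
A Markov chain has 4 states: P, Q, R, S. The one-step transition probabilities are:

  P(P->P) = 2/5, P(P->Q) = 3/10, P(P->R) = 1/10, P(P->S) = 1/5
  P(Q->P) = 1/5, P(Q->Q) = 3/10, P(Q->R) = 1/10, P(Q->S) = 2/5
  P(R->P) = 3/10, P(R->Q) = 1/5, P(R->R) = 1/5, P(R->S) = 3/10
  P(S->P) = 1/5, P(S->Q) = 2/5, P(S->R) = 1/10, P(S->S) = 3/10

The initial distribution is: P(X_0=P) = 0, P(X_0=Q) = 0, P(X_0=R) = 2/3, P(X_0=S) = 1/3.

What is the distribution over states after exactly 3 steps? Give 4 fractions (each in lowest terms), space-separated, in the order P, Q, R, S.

Propagating the distribution step by step (d_{t+1} = d_t * P):
d_0 = (P=0, Q=0, R=2/3, S=1/3)
  d_1[P] = 0*2/5 + 0*1/5 + 2/3*3/10 + 1/3*1/5 = 4/15
  d_1[Q] = 0*3/10 + 0*3/10 + 2/3*1/5 + 1/3*2/5 = 4/15
  d_1[R] = 0*1/10 + 0*1/10 + 2/3*1/5 + 1/3*1/10 = 1/6
  d_1[S] = 0*1/5 + 0*2/5 + 2/3*3/10 + 1/3*3/10 = 3/10
d_1 = (P=4/15, Q=4/15, R=1/6, S=3/10)
  d_2[P] = 4/15*2/5 + 4/15*1/5 + 1/6*3/10 + 3/10*1/5 = 27/100
  d_2[Q] = 4/15*3/10 + 4/15*3/10 + 1/6*1/5 + 3/10*2/5 = 47/150
  d_2[R] = 4/15*1/10 + 4/15*1/10 + 1/6*1/5 + 3/10*1/10 = 7/60
  d_2[S] = 4/15*1/5 + 4/15*2/5 + 1/6*3/10 + 3/10*3/10 = 3/10
d_2 = (P=27/100, Q=47/150, R=7/60, S=3/10)
  d_3[P] = 27/100*2/5 + 47/150*1/5 + 7/60*3/10 + 3/10*1/5 = 797/3000
  d_3[Q] = 27/100*3/10 + 47/150*3/10 + 7/60*1/5 + 3/10*2/5 = 191/600
  d_3[R] = 27/100*1/10 + 47/150*1/10 + 7/60*1/5 + 3/10*1/10 = 67/600
  d_3[S] = 27/100*1/5 + 47/150*2/5 + 7/60*3/10 + 3/10*3/10 = 913/3000
d_3 = (P=797/3000, Q=191/600, R=67/600, S=913/3000)

Answer: 797/3000 191/600 67/600 913/3000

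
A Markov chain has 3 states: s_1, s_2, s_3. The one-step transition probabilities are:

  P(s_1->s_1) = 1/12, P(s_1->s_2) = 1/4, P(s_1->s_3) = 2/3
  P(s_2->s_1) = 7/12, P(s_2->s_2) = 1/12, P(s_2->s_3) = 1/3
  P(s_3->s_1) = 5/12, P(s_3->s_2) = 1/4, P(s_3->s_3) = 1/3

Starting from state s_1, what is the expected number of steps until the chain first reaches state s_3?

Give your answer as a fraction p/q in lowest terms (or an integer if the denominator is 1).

Answer: 42/25

Derivation:
Let h_i = expected steps to first reach s_3 from state i.
Boundary: h_s_3 = 0.
First-step equations for the other states:
  h_s_1 = 1 + 1/12*h_s_1 + 1/4*h_s_2 + 2/3*h_s_3
  h_s_2 = 1 + 7/12*h_s_1 + 1/12*h_s_2 + 1/3*h_s_3

Substituting h_s_3 = 0 and rearranging gives the linear system (I - Q) h = 1:
  [11/12, -1/4] . (h_s_1, h_s_2) = 1
  [-7/12, 11/12] . (h_s_1, h_s_2) = 1

Solving yields:
  h_s_1 = 42/25
  h_s_2 = 54/25

Starting state is s_1, so the expected hitting time is h_s_1 = 42/25.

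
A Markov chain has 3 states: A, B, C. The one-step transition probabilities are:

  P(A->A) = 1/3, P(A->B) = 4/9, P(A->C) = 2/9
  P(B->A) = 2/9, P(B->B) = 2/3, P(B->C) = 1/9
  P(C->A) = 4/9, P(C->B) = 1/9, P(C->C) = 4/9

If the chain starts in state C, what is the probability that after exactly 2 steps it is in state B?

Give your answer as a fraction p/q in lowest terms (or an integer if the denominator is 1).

Answer: 26/81

Derivation:
Computing P^2 by repeated multiplication:
P^1 =
  A: [1/3, 4/9, 2/9]
  B: [2/9, 2/3, 1/9]
  C: [4/9, 1/9, 4/9]
P^2 =
  A: [25/81, 38/81, 2/9]
  B: [22/81, 5/9, 14/81]
  C: [10/27, 26/81, 25/81]

(P^2)[C -> B] = 26/81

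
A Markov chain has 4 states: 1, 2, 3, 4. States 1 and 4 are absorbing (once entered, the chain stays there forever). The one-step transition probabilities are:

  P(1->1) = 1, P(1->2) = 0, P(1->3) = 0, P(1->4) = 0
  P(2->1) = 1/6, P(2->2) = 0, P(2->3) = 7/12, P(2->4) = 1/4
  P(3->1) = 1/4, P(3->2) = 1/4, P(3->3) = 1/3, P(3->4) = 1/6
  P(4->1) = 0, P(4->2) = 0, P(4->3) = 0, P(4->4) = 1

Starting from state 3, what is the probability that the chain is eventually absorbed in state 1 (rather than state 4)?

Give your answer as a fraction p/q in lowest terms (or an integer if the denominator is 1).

Answer: 14/25

Derivation:
Let a_i = P(absorbed in 1 | start in state i).
Boundary conditions: a_1 = 1, a_4 = 0.
For each transient state i, a_i = sum_j P(i->j) * a_j:
  a_2 = 1/6*a_1 + 0*a_2 + 7/12*a_3 + 1/4*a_4
  a_3 = 1/4*a_1 + 1/4*a_2 + 1/3*a_3 + 1/6*a_4

Substituting a_1 = 1 and a_4 = 0, rearrange to (I - Q) a = r where r[i] = P(i -> 1):
  [1, -7/12] . (a_2, a_3) = 1/6
  [-1/4, 2/3] . (a_2, a_3) = 1/4

Solving yields:
  a_2 = 37/75
  a_3 = 14/25

Starting state is 3, so the absorption probability is a_3 = 14/25.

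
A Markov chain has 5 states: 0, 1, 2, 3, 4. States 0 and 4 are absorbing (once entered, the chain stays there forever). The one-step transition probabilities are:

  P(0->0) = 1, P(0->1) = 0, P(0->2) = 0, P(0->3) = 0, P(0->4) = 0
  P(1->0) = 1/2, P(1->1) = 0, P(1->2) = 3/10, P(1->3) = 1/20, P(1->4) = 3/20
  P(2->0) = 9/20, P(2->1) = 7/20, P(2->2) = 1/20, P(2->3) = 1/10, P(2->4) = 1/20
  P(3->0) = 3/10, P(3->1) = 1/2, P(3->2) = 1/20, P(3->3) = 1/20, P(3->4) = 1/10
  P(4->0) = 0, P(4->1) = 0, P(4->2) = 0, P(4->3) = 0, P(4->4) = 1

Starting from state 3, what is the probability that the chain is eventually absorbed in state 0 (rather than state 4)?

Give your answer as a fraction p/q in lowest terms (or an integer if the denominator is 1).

Answer: 4718/6065

Derivation:
Let a_i = P(absorbed in 0 | start in state i).
Boundary conditions: a_0 = 1, a_4 = 0.
For each transient state i, a_i = sum_j P(i->j) * a_j:
  a_1 = 1/2*a_0 + 0*a_1 + 3/10*a_2 + 1/20*a_3 + 3/20*a_4
  a_2 = 9/20*a_0 + 7/20*a_1 + 1/20*a_2 + 1/10*a_3 + 1/20*a_4
  a_3 = 3/10*a_0 + 1/2*a_1 + 1/20*a_2 + 1/20*a_3 + 1/10*a_4

Substituting a_0 = 1 and a_4 = 0, rearrange to (I - Q) a = r where r[i] = P(i -> 0):
  [1, -3/10, -1/20] . (a_1, a_2, a_3) = 1/2
  [-7/20, 19/20, -1/10] . (a_1, a_2, a_3) = 9/20
  [-1/2, -1/20, 19/20] . (a_1, a_2, a_3) = 3/10

Solving yields:
  a_1 = 4811/6065
  a_2 = 5142/6065
  a_3 = 4718/6065

Starting state is 3, so the absorption probability is a_3 = 4718/6065.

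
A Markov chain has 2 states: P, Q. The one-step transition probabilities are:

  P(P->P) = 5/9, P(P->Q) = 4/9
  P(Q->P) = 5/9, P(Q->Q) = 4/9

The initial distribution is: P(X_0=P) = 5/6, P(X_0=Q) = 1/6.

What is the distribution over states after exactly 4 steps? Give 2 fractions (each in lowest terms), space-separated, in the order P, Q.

Propagating the distribution step by step (d_{t+1} = d_t * P):
d_0 = (P=5/6, Q=1/6)
  d_1[P] = 5/6*5/9 + 1/6*5/9 = 5/9
  d_1[Q] = 5/6*4/9 + 1/6*4/9 = 4/9
d_1 = (P=5/9, Q=4/9)
  d_2[P] = 5/9*5/9 + 4/9*5/9 = 5/9
  d_2[Q] = 5/9*4/9 + 4/9*4/9 = 4/9
d_2 = (P=5/9, Q=4/9)
  d_3[P] = 5/9*5/9 + 4/9*5/9 = 5/9
  d_3[Q] = 5/9*4/9 + 4/9*4/9 = 4/9
d_3 = (P=5/9, Q=4/9)
  d_4[P] = 5/9*5/9 + 4/9*5/9 = 5/9
  d_4[Q] = 5/9*4/9 + 4/9*4/9 = 4/9
d_4 = (P=5/9, Q=4/9)

Answer: 5/9 4/9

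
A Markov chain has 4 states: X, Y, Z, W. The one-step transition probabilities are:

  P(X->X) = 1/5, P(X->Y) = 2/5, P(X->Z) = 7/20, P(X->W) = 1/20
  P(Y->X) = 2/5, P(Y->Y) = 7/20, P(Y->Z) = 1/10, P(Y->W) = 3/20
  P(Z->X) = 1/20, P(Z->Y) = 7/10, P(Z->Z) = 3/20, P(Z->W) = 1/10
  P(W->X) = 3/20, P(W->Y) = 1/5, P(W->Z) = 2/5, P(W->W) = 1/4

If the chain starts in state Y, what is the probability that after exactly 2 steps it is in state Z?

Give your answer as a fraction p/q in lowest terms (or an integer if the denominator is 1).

Computing P^2 by repeated multiplication:
P^1 =
  X: [1/5, 2/5, 7/20, 1/20]
  Y: [2/5, 7/20, 1/10, 3/20]
  Z: [1/20, 7/10, 3/20, 1/10]
  W: [3/20, 1/5, 2/5, 1/4]
P^2 =
  X: [9/40, 19/40, 73/400, 47/400]
  Y: [99/400, 153/400, 1/4, 3/25]
  Z: [5/16, 39/100, 3/20, 59/400]
  W: [67/400, 23/50, 93/400, 7/50]

(P^2)[Y -> Z] = 1/4

Answer: 1/4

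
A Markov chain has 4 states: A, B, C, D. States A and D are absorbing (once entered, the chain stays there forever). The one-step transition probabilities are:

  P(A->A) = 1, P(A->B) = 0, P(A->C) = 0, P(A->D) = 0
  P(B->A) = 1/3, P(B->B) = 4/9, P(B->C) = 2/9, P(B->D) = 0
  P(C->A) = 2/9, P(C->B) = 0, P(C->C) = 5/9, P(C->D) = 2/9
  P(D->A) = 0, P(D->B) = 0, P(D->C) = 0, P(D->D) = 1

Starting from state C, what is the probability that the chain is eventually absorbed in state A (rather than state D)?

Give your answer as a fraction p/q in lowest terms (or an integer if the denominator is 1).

Answer: 1/2

Derivation:
Let a_i = P(absorbed in A | start in state i).
Boundary conditions: a_A = 1, a_D = 0.
For each transient state i, a_i = sum_j P(i->j) * a_j:
  a_B = 1/3*a_A + 4/9*a_B + 2/9*a_C + 0*a_D
  a_C = 2/9*a_A + 0*a_B + 5/9*a_C + 2/9*a_D

Substituting a_A = 1 and a_D = 0, rearrange to (I - Q) a = r where r[i] = P(i -> A):
  [5/9, -2/9] . (a_B, a_C) = 1/3
  [0, 4/9] . (a_B, a_C) = 2/9

Solving yields:
  a_B = 4/5
  a_C = 1/2

Starting state is C, so the absorption probability is a_C = 1/2.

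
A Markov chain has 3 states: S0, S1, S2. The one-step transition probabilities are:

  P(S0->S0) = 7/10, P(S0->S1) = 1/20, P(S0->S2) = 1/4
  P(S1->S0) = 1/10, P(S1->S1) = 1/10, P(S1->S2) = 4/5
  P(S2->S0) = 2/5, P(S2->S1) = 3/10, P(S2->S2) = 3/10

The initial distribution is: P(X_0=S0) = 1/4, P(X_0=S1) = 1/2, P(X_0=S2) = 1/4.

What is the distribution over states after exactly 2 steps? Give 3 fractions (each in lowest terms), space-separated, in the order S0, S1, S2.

Propagating the distribution step by step (d_{t+1} = d_t * P):
d_0 = (S0=1/4, S1=1/2, S2=1/4)
  d_1[S0] = 1/4*7/10 + 1/2*1/10 + 1/4*2/5 = 13/40
  d_1[S1] = 1/4*1/20 + 1/2*1/10 + 1/4*3/10 = 11/80
  d_1[S2] = 1/4*1/4 + 1/2*4/5 + 1/4*3/10 = 43/80
d_1 = (S0=13/40, S1=11/80, S2=43/80)
  d_2[S0] = 13/40*7/10 + 11/80*1/10 + 43/80*2/5 = 73/160
  d_2[S1] = 13/40*1/20 + 11/80*1/10 + 43/80*3/10 = 153/800
  d_2[S2] = 13/40*1/4 + 11/80*4/5 + 43/80*3/10 = 141/400
d_2 = (S0=73/160, S1=153/800, S2=141/400)

Answer: 73/160 153/800 141/400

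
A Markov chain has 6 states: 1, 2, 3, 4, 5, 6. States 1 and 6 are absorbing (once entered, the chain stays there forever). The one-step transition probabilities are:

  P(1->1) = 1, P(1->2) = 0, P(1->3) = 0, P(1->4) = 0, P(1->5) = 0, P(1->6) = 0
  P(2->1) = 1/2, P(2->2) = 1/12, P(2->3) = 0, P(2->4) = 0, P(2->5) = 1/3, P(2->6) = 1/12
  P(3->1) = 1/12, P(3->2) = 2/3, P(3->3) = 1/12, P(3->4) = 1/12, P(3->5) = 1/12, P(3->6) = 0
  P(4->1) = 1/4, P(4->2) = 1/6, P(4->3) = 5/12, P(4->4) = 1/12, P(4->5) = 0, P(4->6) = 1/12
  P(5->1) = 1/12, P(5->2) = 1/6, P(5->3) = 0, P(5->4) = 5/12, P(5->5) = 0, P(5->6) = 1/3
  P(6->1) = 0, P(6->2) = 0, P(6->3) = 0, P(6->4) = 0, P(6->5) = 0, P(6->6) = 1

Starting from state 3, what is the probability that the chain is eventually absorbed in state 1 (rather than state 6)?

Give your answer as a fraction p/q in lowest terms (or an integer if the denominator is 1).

Answer: 9494/12869

Derivation:
Let a_i = P(absorbed in 1 | start in state i).
Boundary conditions: a_1 = 1, a_6 = 0.
For each transient state i, a_i = sum_j P(i->j) * a_j:
  a_2 = 1/2*a_1 + 1/12*a_2 + 0*a_3 + 0*a_4 + 1/3*a_5 + 1/12*a_6
  a_3 = 1/12*a_1 + 2/3*a_2 + 1/12*a_3 + 1/12*a_4 + 1/12*a_5 + 0*a_6
  a_4 = 1/4*a_1 + 1/6*a_2 + 5/12*a_3 + 1/12*a_4 + 0*a_5 + 1/12*a_6
  a_5 = 1/12*a_1 + 1/6*a_2 + 0*a_3 + 5/12*a_4 + 0*a_5 + 1/3*a_6

Substituting a_1 = 1 and a_6 = 0, rearrange to (I - Q) a = r where r[i] = P(i -> 1):
  [11/12, 0, 0, -1/3] . (a_2, a_3, a_4, a_5) = 1/2
  [-2/3, 11/12, -1/12, -1/12] . (a_2, a_3, a_4, a_5) = 1/12
  [-1/6, -5/12, 11/12, 0] . (a_2, a_3, a_4, a_5) = 1/4
  [-1/6, 0, -5/12, 1] . (a_2, a_3, a_4, a_5) = 1/12

Solving yields:
  a_2 = 9426/12869
  a_3 = 9494/12869
  a_4 = 9539/12869
  a_5 = 6618/12869

Starting state is 3, so the absorption probability is a_3 = 9494/12869.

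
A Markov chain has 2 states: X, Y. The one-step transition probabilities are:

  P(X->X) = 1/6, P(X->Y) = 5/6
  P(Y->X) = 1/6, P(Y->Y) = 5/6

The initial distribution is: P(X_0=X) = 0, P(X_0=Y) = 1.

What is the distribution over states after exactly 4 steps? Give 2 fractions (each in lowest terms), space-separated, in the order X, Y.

Answer: 1/6 5/6

Derivation:
Propagating the distribution step by step (d_{t+1} = d_t * P):
d_0 = (X=0, Y=1)
  d_1[X] = 0*1/6 + 1*1/6 = 1/6
  d_1[Y] = 0*5/6 + 1*5/6 = 5/6
d_1 = (X=1/6, Y=5/6)
  d_2[X] = 1/6*1/6 + 5/6*1/6 = 1/6
  d_2[Y] = 1/6*5/6 + 5/6*5/6 = 5/6
d_2 = (X=1/6, Y=5/6)
  d_3[X] = 1/6*1/6 + 5/6*1/6 = 1/6
  d_3[Y] = 1/6*5/6 + 5/6*5/6 = 5/6
d_3 = (X=1/6, Y=5/6)
  d_4[X] = 1/6*1/6 + 5/6*1/6 = 1/6
  d_4[Y] = 1/6*5/6 + 5/6*5/6 = 5/6
d_4 = (X=1/6, Y=5/6)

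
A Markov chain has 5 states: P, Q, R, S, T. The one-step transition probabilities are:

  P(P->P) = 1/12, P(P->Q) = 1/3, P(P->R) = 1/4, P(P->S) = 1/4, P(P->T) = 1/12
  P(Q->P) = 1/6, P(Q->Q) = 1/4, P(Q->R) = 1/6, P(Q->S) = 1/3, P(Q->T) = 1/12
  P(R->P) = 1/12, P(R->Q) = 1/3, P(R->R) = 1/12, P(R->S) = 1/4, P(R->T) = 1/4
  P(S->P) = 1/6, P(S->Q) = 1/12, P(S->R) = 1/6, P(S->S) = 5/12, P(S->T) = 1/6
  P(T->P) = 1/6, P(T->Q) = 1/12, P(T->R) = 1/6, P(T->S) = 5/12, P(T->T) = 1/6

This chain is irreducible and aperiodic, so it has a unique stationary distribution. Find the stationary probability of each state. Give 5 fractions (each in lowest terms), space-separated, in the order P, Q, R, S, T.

Answer: 12/85 163/850 14/85 1189/3400 519/3400

Derivation:
The stationary distribution satisfies pi = pi * P, i.e.:
  pi_P = 1/12*pi_P + 1/6*pi_Q + 1/12*pi_R + 1/6*pi_S + 1/6*pi_T
  pi_Q = 1/3*pi_P + 1/4*pi_Q + 1/3*pi_R + 1/12*pi_S + 1/12*pi_T
  pi_R = 1/4*pi_P + 1/6*pi_Q + 1/12*pi_R + 1/6*pi_S + 1/6*pi_T
  pi_S = 1/4*pi_P + 1/3*pi_Q + 1/4*pi_R + 5/12*pi_S + 5/12*pi_T
  pi_T = 1/12*pi_P + 1/12*pi_Q + 1/4*pi_R + 1/6*pi_S + 1/6*pi_T
with normalization: pi_P + pi_Q + pi_R + pi_S + pi_T = 1.

Using the first 4 balance equations plus normalization, the linear system A*pi = b is:
  [-11/12, 1/6, 1/12, 1/6, 1/6] . pi = 0
  [1/3, -3/4, 1/3, 1/12, 1/12] . pi = 0
  [1/4, 1/6, -11/12, 1/6, 1/6] . pi = 0
  [1/4, 1/3, 1/4, -7/12, 5/12] . pi = 0
  [1, 1, 1, 1, 1] . pi = 1

Solving yields:
  pi_P = 12/85
  pi_Q = 163/850
  pi_R = 14/85
  pi_S = 1189/3400
  pi_T = 519/3400

Verification (pi * P):
  12/85*1/12 + 163/850*1/6 + 14/85*1/12 + 1189/3400*1/6 + 519/3400*1/6 = 12/85 = pi_P  (ok)
  12/85*1/3 + 163/850*1/4 + 14/85*1/3 + 1189/3400*1/12 + 519/3400*1/12 = 163/850 = pi_Q  (ok)
  12/85*1/4 + 163/850*1/6 + 14/85*1/12 + 1189/3400*1/6 + 519/3400*1/6 = 14/85 = pi_R  (ok)
  12/85*1/4 + 163/850*1/3 + 14/85*1/4 + 1189/3400*5/12 + 519/3400*5/12 = 1189/3400 = pi_S  (ok)
  12/85*1/12 + 163/850*1/12 + 14/85*1/4 + 1189/3400*1/6 + 519/3400*1/6 = 519/3400 = pi_T  (ok)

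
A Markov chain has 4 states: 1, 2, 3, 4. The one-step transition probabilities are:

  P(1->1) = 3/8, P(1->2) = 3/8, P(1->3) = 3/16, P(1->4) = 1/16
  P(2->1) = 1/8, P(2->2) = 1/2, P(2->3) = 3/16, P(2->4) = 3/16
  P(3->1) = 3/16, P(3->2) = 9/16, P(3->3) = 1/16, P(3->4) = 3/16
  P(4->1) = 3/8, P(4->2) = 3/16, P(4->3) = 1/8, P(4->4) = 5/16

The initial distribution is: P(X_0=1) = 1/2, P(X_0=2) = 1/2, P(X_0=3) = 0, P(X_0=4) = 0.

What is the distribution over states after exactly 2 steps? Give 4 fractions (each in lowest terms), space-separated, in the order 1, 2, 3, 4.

Propagating the distribution step by step (d_{t+1} = d_t * P):
d_0 = (1=1/2, 2=1/2, 3=0, 4=0)
  d_1[1] = 1/2*3/8 + 1/2*1/8 + 0*3/16 + 0*3/8 = 1/4
  d_1[2] = 1/2*3/8 + 1/2*1/2 + 0*9/16 + 0*3/16 = 7/16
  d_1[3] = 1/2*3/16 + 1/2*3/16 + 0*1/16 + 0*1/8 = 3/16
  d_1[4] = 1/2*1/16 + 1/2*3/16 + 0*3/16 + 0*5/16 = 1/8
d_1 = (1=1/4, 2=7/16, 3=3/16, 4=1/8)
  d_2[1] = 1/4*3/8 + 7/16*1/8 + 3/16*3/16 + 1/8*3/8 = 59/256
  d_2[2] = 1/4*3/8 + 7/16*1/2 + 3/16*9/16 + 1/8*3/16 = 113/256
  d_2[3] = 1/4*3/16 + 7/16*3/16 + 3/16*1/16 + 1/8*1/8 = 5/32
  d_2[4] = 1/4*1/16 + 7/16*3/16 + 3/16*3/16 + 1/8*5/16 = 11/64
d_2 = (1=59/256, 2=113/256, 3=5/32, 4=11/64)

Answer: 59/256 113/256 5/32 11/64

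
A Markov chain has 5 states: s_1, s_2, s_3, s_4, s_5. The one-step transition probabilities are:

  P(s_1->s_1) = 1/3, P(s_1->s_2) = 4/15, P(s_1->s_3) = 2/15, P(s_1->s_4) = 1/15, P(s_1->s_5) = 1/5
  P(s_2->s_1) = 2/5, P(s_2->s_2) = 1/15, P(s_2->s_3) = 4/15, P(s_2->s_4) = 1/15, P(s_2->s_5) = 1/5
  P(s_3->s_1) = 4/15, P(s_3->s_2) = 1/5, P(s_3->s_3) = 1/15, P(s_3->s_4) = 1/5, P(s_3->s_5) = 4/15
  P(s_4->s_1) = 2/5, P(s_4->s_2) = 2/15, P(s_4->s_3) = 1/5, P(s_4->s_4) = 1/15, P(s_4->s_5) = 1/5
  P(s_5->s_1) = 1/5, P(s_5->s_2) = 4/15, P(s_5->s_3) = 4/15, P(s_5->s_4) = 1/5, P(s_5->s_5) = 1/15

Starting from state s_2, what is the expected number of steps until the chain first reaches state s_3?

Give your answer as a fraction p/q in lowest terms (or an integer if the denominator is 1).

Answer: 30600/6581

Derivation:
Let h_i = expected steps to first reach s_3 from state i.
Boundary: h_s_3 = 0.
First-step equations for the other states:
  h_s_1 = 1 + 1/3*h_s_1 + 4/15*h_s_2 + 2/15*h_s_3 + 1/15*h_s_4 + 1/5*h_s_5
  h_s_2 = 1 + 2/5*h_s_1 + 1/15*h_s_2 + 4/15*h_s_3 + 1/15*h_s_4 + 1/5*h_s_5
  h_s_4 = 1 + 2/5*h_s_1 + 2/15*h_s_2 + 1/5*h_s_3 + 1/15*h_s_4 + 1/5*h_s_5
  h_s_5 = 1 + 1/5*h_s_1 + 4/15*h_s_2 + 4/15*h_s_3 + 1/5*h_s_4 + 1/15*h_s_5

Substituting h_s_3 = 0 and rearranging gives the linear system (I - Q) h = 1:
  [2/3, -4/15, -1/15, -1/5] . (h_s_1, h_s_2, h_s_4, h_s_5) = 1
  [-2/5, 14/15, -1/15, -1/5] . (h_s_1, h_s_2, h_s_4, h_s_5) = 1
  [-2/5, -2/15, 14/15, -1/5] . (h_s_1, h_s_2, h_s_4, h_s_5) = 1
  [-1/5, -4/15, -1/5, 14/15] . (h_s_1, h_s_2, h_s_4, h_s_5) = 1

Solving yields:
  h_s_1 = 34425/6581
  h_s_2 = 30600/6581
  h_s_4 = 32640/6581
  h_s_5 = 30165/6581

Starting state is s_2, so the expected hitting time is h_s_2 = 30600/6581.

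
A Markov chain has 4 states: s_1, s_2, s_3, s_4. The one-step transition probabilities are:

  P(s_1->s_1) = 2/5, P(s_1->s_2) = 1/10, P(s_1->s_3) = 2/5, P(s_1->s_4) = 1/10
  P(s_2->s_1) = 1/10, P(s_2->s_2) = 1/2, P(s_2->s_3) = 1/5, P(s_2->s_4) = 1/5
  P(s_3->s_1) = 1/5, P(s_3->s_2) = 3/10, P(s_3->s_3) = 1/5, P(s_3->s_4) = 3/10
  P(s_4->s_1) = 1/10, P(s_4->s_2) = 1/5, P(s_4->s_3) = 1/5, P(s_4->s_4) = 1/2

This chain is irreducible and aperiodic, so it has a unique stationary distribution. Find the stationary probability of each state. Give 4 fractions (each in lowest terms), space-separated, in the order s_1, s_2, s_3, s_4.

The stationary distribution satisfies pi = pi * P, i.e.:
  pi_s_1 = 2/5*pi_s_1 + 1/10*pi_s_2 + 1/5*pi_s_3 + 1/10*pi_s_4
  pi_s_2 = 1/10*pi_s_1 + 1/2*pi_s_2 + 3/10*pi_s_3 + 1/5*pi_s_4
  pi_s_3 = 2/5*pi_s_1 + 1/5*pi_s_2 + 1/5*pi_s_3 + 1/5*pi_s_4
  pi_s_4 = 1/10*pi_s_1 + 1/5*pi_s_2 + 3/10*pi_s_3 + 1/2*pi_s_4
with normalization: pi_s_1 + pi_s_2 + pi_s_3 + pi_s_4 = 1.

Using the first 3 balance equations plus normalization, the linear system A*pi = b is:
  [-3/5, 1/10, 1/5, 1/10] . pi = 0
  [1/10, -1/2, 3/10, 1/5] . pi = 0
  [2/5, 1/5, -4/5, 1/5] . pi = 0
  [1, 1, 1, 1] . pi = 1

Solving yields:
  pi_s_1 = 3/17
  pi_s_2 = 5/17
  pi_s_3 = 4/17
  pi_s_4 = 5/17

Verification (pi * P):
  3/17*2/5 + 5/17*1/10 + 4/17*1/5 + 5/17*1/10 = 3/17 = pi_s_1  (ok)
  3/17*1/10 + 5/17*1/2 + 4/17*3/10 + 5/17*1/5 = 5/17 = pi_s_2  (ok)
  3/17*2/5 + 5/17*1/5 + 4/17*1/5 + 5/17*1/5 = 4/17 = pi_s_3  (ok)
  3/17*1/10 + 5/17*1/5 + 4/17*3/10 + 5/17*1/2 = 5/17 = pi_s_4  (ok)

Answer: 3/17 5/17 4/17 5/17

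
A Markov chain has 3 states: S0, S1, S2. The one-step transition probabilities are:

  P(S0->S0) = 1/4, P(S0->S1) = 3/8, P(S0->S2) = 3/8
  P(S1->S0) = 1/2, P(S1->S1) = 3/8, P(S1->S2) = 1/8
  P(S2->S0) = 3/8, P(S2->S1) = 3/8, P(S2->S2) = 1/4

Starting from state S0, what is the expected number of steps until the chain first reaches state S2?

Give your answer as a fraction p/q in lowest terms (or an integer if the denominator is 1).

Answer: 32/9

Derivation:
Let h_i = expected steps to first reach S2 from state i.
Boundary: h_S2 = 0.
First-step equations for the other states:
  h_S0 = 1 + 1/4*h_S0 + 3/8*h_S1 + 3/8*h_S2
  h_S1 = 1 + 1/2*h_S0 + 3/8*h_S1 + 1/8*h_S2

Substituting h_S2 = 0 and rearranging gives the linear system (I - Q) h = 1:
  [3/4, -3/8] . (h_S0, h_S1) = 1
  [-1/2, 5/8] . (h_S0, h_S1) = 1

Solving yields:
  h_S0 = 32/9
  h_S1 = 40/9

Starting state is S0, so the expected hitting time is h_S0 = 32/9.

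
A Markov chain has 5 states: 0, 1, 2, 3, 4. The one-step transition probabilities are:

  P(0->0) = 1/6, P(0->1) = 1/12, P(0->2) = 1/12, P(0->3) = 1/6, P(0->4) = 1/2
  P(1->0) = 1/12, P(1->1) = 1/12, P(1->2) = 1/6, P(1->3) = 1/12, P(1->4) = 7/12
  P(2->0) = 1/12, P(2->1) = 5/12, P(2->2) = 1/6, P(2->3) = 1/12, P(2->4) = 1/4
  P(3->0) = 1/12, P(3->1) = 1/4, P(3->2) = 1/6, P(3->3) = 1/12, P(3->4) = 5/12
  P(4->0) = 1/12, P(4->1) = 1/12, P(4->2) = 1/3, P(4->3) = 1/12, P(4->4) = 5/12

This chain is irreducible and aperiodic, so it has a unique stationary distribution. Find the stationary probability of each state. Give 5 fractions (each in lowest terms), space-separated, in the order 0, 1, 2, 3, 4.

Answer: 1/11 169/968 221/968 1/11 201/484

Derivation:
The stationary distribution satisfies pi = pi * P, i.e.:
  pi_0 = 1/6*pi_0 + 1/12*pi_1 + 1/12*pi_2 + 1/12*pi_3 + 1/12*pi_4
  pi_1 = 1/12*pi_0 + 1/12*pi_1 + 5/12*pi_2 + 1/4*pi_3 + 1/12*pi_4
  pi_2 = 1/12*pi_0 + 1/6*pi_1 + 1/6*pi_2 + 1/6*pi_3 + 1/3*pi_4
  pi_3 = 1/6*pi_0 + 1/12*pi_1 + 1/12*pi_2 + 1/12*pi_3 + 1/12*pi_4
  pi_4 = 1/2*pi_0 + 7/12*pi_1 + 1/4*pi_2 + 5/12*pi_3 + 5/12*pi_4
with normalization: pi_0 + pi_1 + pi_2 + pi_3 + pi_4 = 1.

Using the first 4 balance equations plus normalization, the linear system A*pi = b is:
  [-5/6, 1/12, 1/12, 1/12, 1/12] . pi = 0
  [1/12, -11/12, 5/12, 1/4, 1/12] . pi = 0
  [1/12, 1/6, -5/6, 1/6, 1/3] . pi = 0
  [1/6, 1/12, 1/12, -11/12, 1/12] . pi = 0
  [1, 1, 1, 1, 1] . pi = 1

Solving yields:
  pi_0 = 1/11
  pi_1 = 169/968
  pi_2 = 221/968
  pi_3 = 1/11
  pi_4 = 201/484

Verification (pi * P):
  1/11*1/6 + 169/968*1/12 + 221/968*1/12 + 1/11*1/12 + 201/484*1/12 = 1/11 = pi_0  (ok)
  1/11*1/12 + 169/968*1/12 + 221/968*5/12 + 1/11*1/4 + 201/484*1/12 = 169/968 = pi_1  (ok)
  1/11*1/12 + 169/968*1/6 + 221/968*1/6 + 1/11*1/6 + 201/484*1/3 = 221/968 = pi_2  (ok)
  1/11*1/6 + 169/968*1/12 + 221/968*1/12 + 1/11*1/12 + 201/484*1/12 = 1/11 = pi_3  (ok)
  1/11*1/2 + 169/968*7/12 + 221/968*1/4 + 1/11*5/12 + 201/484*5/12 = 201/484 = pi_4  (ok)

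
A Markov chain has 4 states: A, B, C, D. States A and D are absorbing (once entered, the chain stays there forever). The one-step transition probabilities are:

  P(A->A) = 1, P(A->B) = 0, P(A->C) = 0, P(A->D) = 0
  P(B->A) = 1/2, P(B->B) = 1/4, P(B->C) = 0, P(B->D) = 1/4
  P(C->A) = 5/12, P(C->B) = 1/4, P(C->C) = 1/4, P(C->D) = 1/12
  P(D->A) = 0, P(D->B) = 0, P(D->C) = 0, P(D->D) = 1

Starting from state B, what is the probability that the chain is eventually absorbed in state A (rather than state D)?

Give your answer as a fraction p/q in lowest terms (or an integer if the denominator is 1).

Answer: 2/3

Derivation:
Let a_i = P(absorbed in A | start in state i).
Boundary conditions: a_A = 1, a_D = 0.
For each transient state i, a_i = sum_j P(i->j) * a_j:
  a_B = 1/2*a_A + 1/4*a_B + 0*a_C + 1/4*a_D
  a_C = 5/12*a_A + 1/4*a_B + 1/4*a_C + 1/12*a_D

Substituting a_A = 1 and a_D = 0, rearrange to (I - Q) a = r where r[i] = P(i -> A):
  [3/4, 0] . (a_B, a_C) = 1/2
  [-1/4, 3/4] . (a_B, a_C) = 5/12

Solving yields:
  a_B = 2/3
  a_C = 7/9

Starting state is B, so the absorption probability is a_B = 2/3.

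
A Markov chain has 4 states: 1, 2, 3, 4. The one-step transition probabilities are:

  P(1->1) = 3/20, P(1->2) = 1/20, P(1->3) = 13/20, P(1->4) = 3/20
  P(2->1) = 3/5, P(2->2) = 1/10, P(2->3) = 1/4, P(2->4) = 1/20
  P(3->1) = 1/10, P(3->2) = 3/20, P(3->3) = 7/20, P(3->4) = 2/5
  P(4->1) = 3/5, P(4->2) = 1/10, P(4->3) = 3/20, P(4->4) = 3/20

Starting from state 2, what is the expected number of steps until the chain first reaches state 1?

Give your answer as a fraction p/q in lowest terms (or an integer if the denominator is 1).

Answer: 845/397

Derivation:
Let h_i = expected steps to first reach 1 from state i.
Boundary: h_1 = 0.
First-step equations for the other states:
  h_2 = 1 + 3/5*h_1 + 1/10*h_2 + 1/4*h_3 + 1/20*h_4
  h_3 = 1 + 1/10*h_1 + 3/20*h_2 + 7/20*h_3 + 2/5*h_4
  h_4 = 1 + 3/5*h_1 + 1/10*h_2 + 3/20*h_3 + 3/20*h_4

Substituting h_1 = 0 and rearranging gives the linear system (I - Q) h = 1:
  [9/10, -1/4, -1/20] . (h_2, h_3, h_4) = 1
  [-3/20, 13/20, -2/5] . (h_2, h_3, h_4) = 1
  [-1/10, -3/20, 17/20] . (h_2, h_3, h_4) = 1

Solving yields:
  h_2 = 845/397
  h_3 = 1295/397
  h_4 = 795/397

Starting state is 2, so the expected hitting time is h_2 = 845/397.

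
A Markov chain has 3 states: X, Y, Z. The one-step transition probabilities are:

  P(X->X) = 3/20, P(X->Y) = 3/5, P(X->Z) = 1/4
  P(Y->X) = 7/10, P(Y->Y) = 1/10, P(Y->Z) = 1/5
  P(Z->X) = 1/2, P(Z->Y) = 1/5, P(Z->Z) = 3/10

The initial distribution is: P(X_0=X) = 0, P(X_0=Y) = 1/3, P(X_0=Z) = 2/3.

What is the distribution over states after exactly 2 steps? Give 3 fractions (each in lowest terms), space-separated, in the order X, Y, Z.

Propagating the distribution step by step (d_{t+1} = d_t * P):
d_0 = (X=0, Y=1/3, Z=2/3)
  d_1[X] = 0*3/20 + 1/3*7/10 + 2/3*1/2 = 17/30
  d_1[Y] = 0*3/5 + 1/3*1/10 + 2/3*1/5 = 1/6
  d_1[Z] = 0*1/4 + 1/3*1/5 + 2/3*3/10 = 4/15
d_1 = (X=17/30, Y=1/6, Z=4/15)
  d_2[X] = 17/30*3/20 + 1/6*7/10 + 4/15*1/2 = 67/200
  d_2[Y] = 17/30*3/5 + 1/6*1/10 + 4/15*1/5 = 41/100
  d_2[Z] = 17/30*1/4 + 1/6*1/5 + 4/15*3/10 = 51/200
d_2 = (X=67/200, Y=41/100, Z=51/200)

Answer: 67/200 41/100 51/200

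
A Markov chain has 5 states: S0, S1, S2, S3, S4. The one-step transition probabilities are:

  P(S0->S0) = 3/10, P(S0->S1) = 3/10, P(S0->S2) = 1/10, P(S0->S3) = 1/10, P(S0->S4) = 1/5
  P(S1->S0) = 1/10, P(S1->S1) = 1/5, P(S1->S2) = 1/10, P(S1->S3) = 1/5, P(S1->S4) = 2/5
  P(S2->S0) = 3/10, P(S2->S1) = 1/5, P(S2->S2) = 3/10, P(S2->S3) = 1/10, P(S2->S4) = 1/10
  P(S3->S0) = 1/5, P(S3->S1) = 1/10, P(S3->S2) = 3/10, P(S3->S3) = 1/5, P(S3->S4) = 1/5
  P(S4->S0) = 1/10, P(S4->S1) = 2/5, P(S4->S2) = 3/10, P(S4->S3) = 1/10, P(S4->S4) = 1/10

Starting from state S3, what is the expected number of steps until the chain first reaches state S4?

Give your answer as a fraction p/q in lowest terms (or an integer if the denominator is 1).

Answer: 1240/267

Derivation:
Let h_i = expected steps to first reach S4 from state i.
Boundary: h_S4 = 0.
First-step equations for the other states:
  h_S0 = 1 + 3/10*h_S0 + 3/10*h_S1 + 1/10*h_S2 + 1/10*h_S3 + 1/5*h_S4
  h_S1 = 1 + 1/10*h_S0 + 1/5*h_S1 + 1/10*h_S2 + 1/5*h_S3 + 2/5*h_S4
  h_S2 = 1 + 3/10*h_S0 + 1/5*h_S1 + 3/10*h_S2 + 1/10*h_S3 + 1/10*h_S4
  h_S3 = 1 + 1/5*h_S0 + 1/10*h_S1 + 3/10*h_S2 + 1/5*h_S3 + 1/5*h_S4

Substituting h_S4 = 0 and rearranging gives the linear system (I - Q) h = 1:
  [7/10, -3/10, -1/10, -1/10] . (h_S0, h_S1, h_S2, h_S3) = 1
  [-1/10, 4/5, -1/10, -1/5] . (h_S0, h_S1, h_S2, h_S3) = 1
  [-3/10, -1/5, 7/10, -1/10] . (h_S0, h_S1, h_S2, h_S3) = 1
  [-1/5, -1/10, -3/10, 4/5] . (h_S0, h_S1, h_S2, h_S3) = 1

Solving yields:
  h_S0 = 2700/623
  h_S1 = 6680/1869
  h_S2 = 9290/1869
  h_S3 = 1240/267

Starting state is S3, so the expected hitting time is h_S3 = 1240/267.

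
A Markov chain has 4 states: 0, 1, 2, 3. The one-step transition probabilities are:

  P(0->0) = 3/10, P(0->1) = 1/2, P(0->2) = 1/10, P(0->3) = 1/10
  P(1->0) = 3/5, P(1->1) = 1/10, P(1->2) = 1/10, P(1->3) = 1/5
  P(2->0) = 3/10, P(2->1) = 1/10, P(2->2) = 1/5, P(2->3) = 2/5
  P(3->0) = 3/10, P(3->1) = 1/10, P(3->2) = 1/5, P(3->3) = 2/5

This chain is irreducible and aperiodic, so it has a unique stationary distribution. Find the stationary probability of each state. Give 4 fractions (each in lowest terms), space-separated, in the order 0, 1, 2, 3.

Answer: 3/8 1/4 11/80 19/80

Derivation:
The stationary distribution satisfies pi = pi * P, i.e.:
  pi_0 = 3/10*pi_0 + 3/5*pi_1 + 3/10*pi_2 + 3/10*pi_3
  pi_1 = 1/2*pi_0 + 1/10*pi_1 + 1/10*pi_2 + 1/10*pi_3
  pi_2 = 1/10*pi_0 + 1/10*pi_1 + 1/5*pi_2 + 1/5*pi_3
  pi_3 = 1/10*pi_0 + 1/5*pi_1 + 2/5*pi_2 + 2/5*pi_3
with normalization: pi_0 + pi_1 + pi_2 + pi_3 = 1.

Using the first 3 balance equations plus normalization, the linear system A*pi = b is:
  [-7/10, 3/5, 3/10, 3/10] . pi = 0
  [1/2, -9/10, 1/10, 1/10] . pi = 0
  [1/10, 1/10, -4/5, 1/5] . pi = 0
  [1, 1, 1, 1] . pi = 1

Solving yields:
  pi_0 = 3/8
  pi_1 = 1/4
  pi_2 = 11/80
  pi_3 = 19/80

Verification (pi * P):
  3/8*3/10 + 1/4*3/5 + 11/80*3/10 + 19/80*3/10 = 3/8 = pi_0  (ok)
  3/8*1/2 + 1/4*1/10 + 11/80*1/10 + 19/80*1/10 = 1/4 = pi_1  (ok)
  3/8*1/10 + 1/4*1/10 + 11/80*1/5 + 19/80*1/5 = 11/80 = pi_2  (ok)
  3/8*1/10 + 1/4*1/5 + 11/80*2/5 + 19/80*2/5 = 19/80 = pi_3  (ok)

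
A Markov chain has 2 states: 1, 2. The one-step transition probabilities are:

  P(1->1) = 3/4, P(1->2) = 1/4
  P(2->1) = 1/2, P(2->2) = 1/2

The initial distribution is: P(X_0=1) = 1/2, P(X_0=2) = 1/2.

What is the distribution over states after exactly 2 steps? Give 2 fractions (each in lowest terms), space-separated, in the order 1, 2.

Answer: 21/32 11/32

Derivation:
Propagating the distribution step by step (d_{t+1} = d_t * P):
d_0 = (1=1/2, 2=1/2)
  d_1[1] = 1/2*3/4 + 1/2*1/2 = 5/8
  d_1[2] = 1/2*1/4 + 1/2*1/2 = 3/8
d_1 = (1=5/8, 2=3/8)
  d_2[1] = 5/8*3/4 + 3/8*1/2 = 21/32
  d_2[2] = 5/8*1/4 + 3/8*1/2 = 11/32
d_2 = (1=21/32, 2=11/32)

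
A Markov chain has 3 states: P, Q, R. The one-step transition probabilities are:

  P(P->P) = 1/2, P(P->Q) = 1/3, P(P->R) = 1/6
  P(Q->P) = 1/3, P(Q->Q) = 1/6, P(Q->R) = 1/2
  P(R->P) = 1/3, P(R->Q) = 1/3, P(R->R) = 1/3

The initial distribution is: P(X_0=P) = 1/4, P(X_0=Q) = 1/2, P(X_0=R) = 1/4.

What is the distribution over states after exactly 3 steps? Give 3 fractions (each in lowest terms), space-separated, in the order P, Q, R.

Answer: 115/288 41/144 91/288

Derivation:
Propagating the distribution step by step (d_{t+1} = d_t * P):
d_0 = (P=1/4, Q=1/2, R=1/4)
  d_1[P] = 1/4*1/2 + 1/2*1/3 + 1/4*1/3 = 3/8
  d_1[Q] = 1/4*1/3 + 1/2*1/6 + 1/4*1/3 = 1/4
  d_1[R] = 1/4*1/6 + 1/2*1/2 + 1/4*1/3 = 3/8
d_1 = (P=3/8, Q=1/4, R=3/8)
  d_2[P] = 3/8*1/2 + 1/4*1/3 + 3/8*1/3 = 19/48
  d_2[Q] = 3/8*1/3 + 1/4*1/6 + 3/8*1/3 = 7/24
  d_2[R] = 3/8*1/6 + 1/4*1/2 + 3/8*1/3 = 5/16
d_2 = (P=19/48, Q=7/24, R=5/16)
  d_3[P] = 19/48*1/2 + 7/24*1/3 + 5/16*1/3 = 115/288
  d_3[Q] = 19/48*1/3 + 7/24*1/6 + 5/16*1/3 = 41/144
  d_3[R] = 19/48*1/6 + 7/24*1/2 + 5/16*1/3 = 91/288
d_3 = (P=115/288, Q=41/144, R=91/288)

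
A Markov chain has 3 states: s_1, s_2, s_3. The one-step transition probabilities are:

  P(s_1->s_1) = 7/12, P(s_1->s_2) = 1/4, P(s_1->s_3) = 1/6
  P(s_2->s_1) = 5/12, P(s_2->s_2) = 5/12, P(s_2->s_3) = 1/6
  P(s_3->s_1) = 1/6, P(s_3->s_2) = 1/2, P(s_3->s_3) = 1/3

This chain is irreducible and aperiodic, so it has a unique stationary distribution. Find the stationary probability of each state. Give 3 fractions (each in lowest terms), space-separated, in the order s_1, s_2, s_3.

The stationary distribution satisfies pi = pi * P, i.e.:
  pi_s_1 = 7/12*pi_s_1 + 5/12*pi_s_2 + 1/6*pi_s_3
  pi_s_2 = 1/4*pi_s_1 + 5/12*pi_s_2 + 1/2*pi_s_3
  pi_s_3 = 1/6*pi_s_1 + 1/6*pi_s_2 + 1/3*pi_s_3
with normalization: pi_s_1 + pi_s_2 + pi_s_3 = 1.

Using the first 2 balance equations plus normalization, the linear system A*pi = b is:
  [-5/12, 5/12, 1/6] . pi = 0
  [1/4, -7/12, 1/2] . pi = 0
  [1, 1, 1] . pi = 1

Solving yields:
  pi_s_1 = 11/25
  pi_s_2 = 9/25
  pi_s_3 = 1/5

Verification (pi * P):
  11/25*7/12 + 9/25*5/12 + 1/5*1/6 = 11/25 = pi_s_1  (ok)
  11/25*1/4 + 9/25*5/12 + 1/5*1/2 = 9/25 = pi_s_2  (ok)
  11/25*1/6 + 9/25*1/6 + 1/5*1/3 = 1/5 = pi_s_3  (ok)

Answer: 11/25 9/25 1/5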